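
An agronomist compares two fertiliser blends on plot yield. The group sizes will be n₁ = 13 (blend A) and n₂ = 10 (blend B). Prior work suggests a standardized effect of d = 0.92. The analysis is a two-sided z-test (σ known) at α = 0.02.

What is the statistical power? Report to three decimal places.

Power ≈ 0.445

Noncentrality parameter: δ = d / √(1/n₁ + 1/n₂) = 0.92 / √(1/13 + 1/10) = 2.1872
Two-sided α = 0.02 → critical value z_{0.01} = 2.326.
Power = Φ(δ − 2.326) + Φ(−δ − 2.326) = Φ(-0.139) + Φ(-4.514) = 0.4447 + 0.0000 = 0.4447.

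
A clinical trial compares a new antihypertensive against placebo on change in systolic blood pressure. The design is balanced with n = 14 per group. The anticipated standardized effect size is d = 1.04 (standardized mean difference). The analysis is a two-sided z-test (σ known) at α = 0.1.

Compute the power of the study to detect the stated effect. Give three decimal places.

Noncentrality parameter: δ = d·√(n/2) = 1.04 × √(14/2) = 2.7516
Critical value for a two-sided test at α = 0.1: z_{α/2} = 1.645.
Power = Φ(δ − 1.645) + Φ(−δ − 1.645) = Φ(1.107) + Φ(-4.396) = 0.8658 + 0.0000 = 0.8658.

Power ≈ 0.866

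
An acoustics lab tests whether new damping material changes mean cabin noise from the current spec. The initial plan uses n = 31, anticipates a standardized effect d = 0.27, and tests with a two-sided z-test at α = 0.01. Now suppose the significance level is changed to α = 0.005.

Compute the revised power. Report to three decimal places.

Power ≈ 0.096

δ = d·√n = 0.27 × √31 = 1.5033 (unchanged). New critical value: z_{0.0025} = 2.807.
Revised power = Φ(δ − 2.807) + Φ(−δ − 2.807) = Φ(-1.304) + Φ(-4.310) = 0.0962 + 0.0000 = 0.0962.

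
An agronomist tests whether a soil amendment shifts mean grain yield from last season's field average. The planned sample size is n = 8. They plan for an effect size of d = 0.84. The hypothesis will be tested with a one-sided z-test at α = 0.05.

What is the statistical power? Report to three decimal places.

Power ≈ 0.768

Noncentrality parameter: δ = d·√n = 0.84 × √8 = 2.3759
One-sided α = 0.05 → critical value z_{0.05} = 1.645.
Power = P(Z > 1.645 − δ) = Φ(0.731) = 0.7676.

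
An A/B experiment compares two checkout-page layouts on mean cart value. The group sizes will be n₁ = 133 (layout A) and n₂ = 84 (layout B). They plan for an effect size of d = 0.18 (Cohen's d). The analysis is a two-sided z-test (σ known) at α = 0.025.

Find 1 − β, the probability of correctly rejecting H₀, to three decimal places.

Noncentrality parameter: δ = d / √(1/n₁ + 1/n₂) = 0.18 / √(1/133 + 1/84) = 1.2915
Two-sided α = 0.025 → critical value z_{0.0125} = 2.241.
Power = Φ(δ − 2.241) + Φ(−δ − 2.241) = Φ(-0.950) + Φ(-3.533) = 0.1711 + 0.0002 = 0.1713.

Power ≈ 0.171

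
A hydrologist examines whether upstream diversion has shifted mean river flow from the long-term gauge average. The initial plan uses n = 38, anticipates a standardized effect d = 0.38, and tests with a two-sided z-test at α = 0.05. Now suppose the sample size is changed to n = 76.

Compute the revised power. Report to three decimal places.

With n = 76: δ = d·√n = 0.38 × √76 = 3.3128. Critical value z_{0.025} = 1.960.
Revised power = Φ(δ − 1.960) + Φ(−δ − 1.960) = Φ(1.353) + Φ(-5.273) = 0.9119 + 0.0000 = 0.9119.

Power ≈ 0.912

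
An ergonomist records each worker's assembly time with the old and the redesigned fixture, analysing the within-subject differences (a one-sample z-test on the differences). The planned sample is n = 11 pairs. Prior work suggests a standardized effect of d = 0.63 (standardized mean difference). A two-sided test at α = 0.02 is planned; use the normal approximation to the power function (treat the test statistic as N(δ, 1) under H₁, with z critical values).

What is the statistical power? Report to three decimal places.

Noncentrality parameter: δ = d·√n = 0.63 × √11 = 2.0895
Two-sided α = 0.02 → critical value z_{0.01} = 2.326.
Power = Φ(δ − 2.326) + Φ(−δ − 2.326) = Φ(-0.237) + Φ(-4.416) = 0.4064 + 0.0000 = 0.4064.

Power ≈ 0.406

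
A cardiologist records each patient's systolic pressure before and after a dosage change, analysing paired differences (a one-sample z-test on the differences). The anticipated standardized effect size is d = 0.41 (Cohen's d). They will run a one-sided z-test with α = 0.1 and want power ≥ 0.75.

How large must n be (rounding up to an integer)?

n = 23

Set Φ(δ − 1.282) = 0.75; then δ − 1.282 = Φ⁻¹(0.75) = 0.674, giving δ = 1.956.
δ = d·√n ⇒ n = (δ/d)² = (1.956 / 0.41)² = 22.76.
Round up to the next whole unit.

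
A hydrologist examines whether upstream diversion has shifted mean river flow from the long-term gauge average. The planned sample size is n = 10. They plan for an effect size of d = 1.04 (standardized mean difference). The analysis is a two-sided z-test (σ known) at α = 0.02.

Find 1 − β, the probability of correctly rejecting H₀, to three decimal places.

Power ≈ 0.832

Noncentrality parameter: δ = d·√n = 1.04 × √10 = 3.2888
Critical value for a two-sided test at α = 0.02: z_{α/2} = 2.326.
Power = Φ(δ − 2.326) + Φ(−δ − 2.326) = Φ(0.962) + Φ(-5.615) = 0.8321 + 0.0000 = 0.8321.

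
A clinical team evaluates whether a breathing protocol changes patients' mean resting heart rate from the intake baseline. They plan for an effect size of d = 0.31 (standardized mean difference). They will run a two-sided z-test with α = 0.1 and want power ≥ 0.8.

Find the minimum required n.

Set Φ(δ − 1.645) = 0.8; then δ − 1.645 = Φ⁻¹(0.8) = 0.842, giving δ = 2.486.
(For δ > 0 the lower-tail rejection region contributes negligibly to power, so the one-term inversion is standard.)
δ = d·√n ⇒ n = (δ/d)² = (2.486 / 0.31)² = 64.33.
Round up to the next whole unit.

n = 65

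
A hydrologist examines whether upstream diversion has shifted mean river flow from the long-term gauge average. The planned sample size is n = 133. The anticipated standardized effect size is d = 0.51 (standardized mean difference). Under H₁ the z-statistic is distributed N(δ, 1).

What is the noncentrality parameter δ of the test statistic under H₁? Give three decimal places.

The noncentrality parameter scales effect size by the design's sample-size factor: δ = d·√n = 0.51 × √133 = 5.8816

δ ≈ 5.882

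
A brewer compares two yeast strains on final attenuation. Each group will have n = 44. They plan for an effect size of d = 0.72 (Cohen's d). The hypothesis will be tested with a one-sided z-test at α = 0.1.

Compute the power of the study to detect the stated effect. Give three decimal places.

Noncentrality parameter: δ = d·√(n/2) = 0.72 × √(44/2) = 3.3771
Critical value for a one-sided test at α = 0.1: z_α = 1.282.
Power = P(Z > 1.282 − δ) = Φ(2.096) = 0.9819.

Power ≈ 0.982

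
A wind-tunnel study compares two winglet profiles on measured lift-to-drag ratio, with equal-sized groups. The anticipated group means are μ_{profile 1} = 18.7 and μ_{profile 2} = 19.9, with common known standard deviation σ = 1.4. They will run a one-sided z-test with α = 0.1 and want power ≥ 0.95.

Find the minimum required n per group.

Standardized effect: d = |μ_{profile 1} − μ_{profile 2}| / σ = |18.7 − 19.9| / 1.4 = 0.8571
For power 0.95 need Φ(δ − z_{0.1}) = 0.95, so δ = z_{0.1} + z_{0.05} = 1.282 + 1.645 = 2.926.
δ = d·√(n/2) ⇒ n = 2(δ/d)² = 2 × (2.926 / 0.8571)² = 23.31.
Rounding up, n = 24 per group.

n = 24 per group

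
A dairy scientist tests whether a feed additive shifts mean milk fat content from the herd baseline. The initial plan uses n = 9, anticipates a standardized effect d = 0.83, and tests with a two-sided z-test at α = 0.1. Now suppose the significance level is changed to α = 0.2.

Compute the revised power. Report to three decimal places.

δ = d·√n = 0.83 × √9 = 2.4900 (unchanged). New critical value: z_{0.1} = 1.282.
Revised power = Φ(δ − 1.282) + Φ(−δ − 1.282) = Φ(1.208) + Φ(-3.772) = 0.8866 + 0.0001 = 0.8866.

Power ≈ 0.887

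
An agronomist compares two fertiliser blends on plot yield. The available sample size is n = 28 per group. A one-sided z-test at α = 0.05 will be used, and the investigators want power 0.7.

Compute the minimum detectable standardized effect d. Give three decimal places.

d ≈ 0.580

Need Φ(δ − 1.645) = 0.7, so δ = 1.645 + 0.524 = 2.169.
δ = d·√(n/2) ⇒ d = δ/√(n/2) = 2.169/√(28/2) = 0.5798.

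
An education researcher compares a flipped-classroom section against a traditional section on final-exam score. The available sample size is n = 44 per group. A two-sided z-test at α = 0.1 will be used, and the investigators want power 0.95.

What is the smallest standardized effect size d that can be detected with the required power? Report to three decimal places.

d ≈ 0.701

Required noncentrality: δ = z_{0.05} + z_{0.05} = 1.645 + 1.645 = 3.290.
(Lower-tail contribution to power is negligible for δ > 0.)
δ = d·√(n/2) ⇒ d = δ/√(n/2) = 3.290/√(44/2) = 0.7014.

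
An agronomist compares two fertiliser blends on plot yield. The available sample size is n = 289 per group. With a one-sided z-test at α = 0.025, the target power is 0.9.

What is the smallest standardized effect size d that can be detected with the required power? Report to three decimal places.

d ≈ 0.270

Need Φ(δ − 1.960) = 0.9, so δ = 1.960 + 1.282 = 3.242.
δ = d·√(n/2) ⇒ d = δ/√(n/2) = 3.242/√(289/2) = 0.2697.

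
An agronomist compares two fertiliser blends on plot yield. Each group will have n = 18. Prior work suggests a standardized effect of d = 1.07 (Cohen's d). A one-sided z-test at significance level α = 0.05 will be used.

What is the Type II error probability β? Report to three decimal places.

β ≈ 0.059

Noncentrality parameter: δ = d·√(n/2) = 1.07 × √(18/2) = 3.2100
One-sided α = 0.05 → critical value z_{0.05} = 1.645.
Power = P(Z > 1.645 − δ) = Φ(1.565) = 0.9412.
Type II error: β = 1 − power = 1 − 0.9412 = 0.0588.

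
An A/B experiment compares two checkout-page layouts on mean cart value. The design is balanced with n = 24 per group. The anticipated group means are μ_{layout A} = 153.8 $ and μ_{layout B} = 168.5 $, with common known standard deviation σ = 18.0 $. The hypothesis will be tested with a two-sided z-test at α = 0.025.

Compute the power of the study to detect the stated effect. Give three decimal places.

Standardized effect: d = |μ_{layout A} − μ_{layout B}| / σ = |153.8 − 168.5| / 18.0 = 0.8167
Noncentrality parameter: δ = d·√(n/2) = 0.8167 × √(24/2) = 2.8290
Two-sided α = 0.025 → critical value z_{0.0125} = 2.241.
Power = Φ(δ − 2.241) + Φ(−δ − 2.241) = Φ(0.588) + Φ(-5.070) = 0.7216 + 0.0000 = 0.7216.

Power ≈ 0.722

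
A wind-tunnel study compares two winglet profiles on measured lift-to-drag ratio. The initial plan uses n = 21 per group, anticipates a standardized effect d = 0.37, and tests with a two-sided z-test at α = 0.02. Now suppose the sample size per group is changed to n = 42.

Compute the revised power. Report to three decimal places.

Power ≈ 0.264

With n = 42 per group: δ = d·√(n/2) = 0.37 × √(42/2) = 1.6956. Critical value z_{0.01} = 2.326.
Revised power = Φ(δ − 2.326) + Φ(−δ − 2.326) = Φ(-0.631) + Φ(-4.022) = 0.2641 + 0.0000 = 0.2641.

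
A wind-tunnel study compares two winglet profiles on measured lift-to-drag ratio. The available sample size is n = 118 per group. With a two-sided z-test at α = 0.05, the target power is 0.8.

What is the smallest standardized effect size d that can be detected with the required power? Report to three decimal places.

d ≈ 0.365

Need Φ(δ − 1.960) = 0.8, so δ = 1.960 + 0.842 = 2.802.
(Lower-tail contribution to power is negligible for δ > 0.)
δ = d·√(n/2) ⇒ d = δ/√(n/2) = 2.802/√(118/2) = 0.3647.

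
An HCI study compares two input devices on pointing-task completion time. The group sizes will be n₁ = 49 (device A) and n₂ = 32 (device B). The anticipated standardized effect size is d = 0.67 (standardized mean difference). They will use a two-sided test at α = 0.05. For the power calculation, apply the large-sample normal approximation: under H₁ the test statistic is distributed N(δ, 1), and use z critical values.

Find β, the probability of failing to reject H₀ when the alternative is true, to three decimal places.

Noncentrality parameter: δ = d / √(1/n₁ + 1/n₂) = 0.67 / √(1/49 + 1/32) = 2.9478
Two-sided α = 0.05 → critical value z_{0.025} = 1.960.
Power = Φ(δ − 1.960) + Φ(−δ − 1.960) = Φ(0.988) + Φ(-4.908) = 0.8384 + 0.0000 = 0.8384.
Type II error: β = 1 − power = 1 − 0.8384 = 0.1616.

β ≈ 0.162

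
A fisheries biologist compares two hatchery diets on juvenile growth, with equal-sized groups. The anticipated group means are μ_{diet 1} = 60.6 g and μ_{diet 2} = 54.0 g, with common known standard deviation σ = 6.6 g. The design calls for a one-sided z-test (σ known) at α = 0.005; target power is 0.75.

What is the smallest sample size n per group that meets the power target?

Standardized effect: d = |μ_{diet 1} − μ_{diet 2}| / σ = |60.6 − 54.0| / 6.6 = 1.0000
For power 0.75 need Φ(δ − z_{0.005}) = 0.75, so δ = z_{0.005} + z_{0.25} = 2.576 + 0.674 = 3.250.
δ = d·√(n/2) ⇒ n = 2(δ/d)² = 2 × (3.250 / 1.0000)² = 21.13.
Rounding up, n = 22 per group.

n = 22 per group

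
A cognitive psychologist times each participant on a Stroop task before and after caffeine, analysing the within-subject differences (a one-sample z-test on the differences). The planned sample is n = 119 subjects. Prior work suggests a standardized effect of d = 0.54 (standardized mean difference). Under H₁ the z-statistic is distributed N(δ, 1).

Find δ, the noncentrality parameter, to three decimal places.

δ = d·√n = 0.54 × √119 = 5.8907

δ ≈ 5.891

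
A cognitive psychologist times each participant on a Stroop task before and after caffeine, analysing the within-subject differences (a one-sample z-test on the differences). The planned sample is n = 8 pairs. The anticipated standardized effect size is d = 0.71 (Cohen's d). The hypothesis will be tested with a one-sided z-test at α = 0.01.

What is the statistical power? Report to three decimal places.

Noncentrality parameter: δ = d·√n = 0.71 × √8 = 2.0082
One-sided α = 0.01 → critical value z_{0.01} = 2.326.
Power = P(Z > 2.326 − δ) = Φ(-0.318) = 0.3752.

Power ≈ 0.375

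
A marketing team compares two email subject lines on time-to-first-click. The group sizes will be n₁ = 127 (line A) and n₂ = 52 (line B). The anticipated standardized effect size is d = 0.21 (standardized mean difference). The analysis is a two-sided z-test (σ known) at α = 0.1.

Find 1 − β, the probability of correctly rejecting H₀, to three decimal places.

Power ≈ 0.358

Noncentrality parameter: λ = d / √(1/n₁ + 1/n₂) = 0.21 / √(1/127 + 1/52) = 1.2755
Critical value for a two-sided test at α = 0.1: z_{α/2} = 1.645.
Power = Φ(λ − 1.645) + Φ(−λ − 1.645) = Φ(-0.369) + Φ(-2.920) = 0.3559 + 0.0017 = 0.3577.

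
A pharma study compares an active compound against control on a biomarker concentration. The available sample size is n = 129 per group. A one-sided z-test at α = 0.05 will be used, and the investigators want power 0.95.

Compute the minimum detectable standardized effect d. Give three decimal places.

Required noncentrality: δ = z_{0.05} + z_{0.05} = 1.645 + 1.645 = 3.290.
δ = d·√(n/2) ⇒ d = δ/√(n/2) = 3.290/√(129/2) = 0.4096.

d ≈ 0.410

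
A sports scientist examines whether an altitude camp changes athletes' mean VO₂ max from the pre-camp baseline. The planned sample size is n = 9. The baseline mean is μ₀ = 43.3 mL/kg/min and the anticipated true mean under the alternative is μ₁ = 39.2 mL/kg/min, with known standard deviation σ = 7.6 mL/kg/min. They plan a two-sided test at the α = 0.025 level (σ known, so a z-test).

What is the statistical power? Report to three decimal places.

Standardized effect: d = |μ₁ − μ₀| / σ = |39.2 − 43.3| / 7.6 = 0.5395
Noncentrality parameter: λ = d·√n = 0.5395 × √9 = 1.6184
Critical value for a two-sided test at α = 0.025: z_{α/2} = 2.241.
Power = Φ(λ − 2.241) + Φ(−λ − 2.241) = Φ(-0.623) + Φ(-3.860) = 0.2666 + 0.0001 = 0.2667.

Power ≈ 0.267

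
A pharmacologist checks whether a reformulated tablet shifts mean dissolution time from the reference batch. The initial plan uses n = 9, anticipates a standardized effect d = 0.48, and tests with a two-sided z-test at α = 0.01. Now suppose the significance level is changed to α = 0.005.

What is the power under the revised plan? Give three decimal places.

Power ≈ 0.086

δ = d·√n = 0.48 × √9 = 1.4400 (unchanged). New critical value: z_{0.0025} = 2.807.
Revised power = Φ(δ − 2.807) + Φ(−δ − 2.807) = Φ(-1.367) + Φ(-4.247) = 0.0858 + 0.0000 = 0.0858.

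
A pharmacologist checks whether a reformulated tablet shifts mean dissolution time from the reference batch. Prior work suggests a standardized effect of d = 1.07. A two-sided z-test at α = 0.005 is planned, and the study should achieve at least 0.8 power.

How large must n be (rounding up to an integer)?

For power 0.8 need Φ(δ − z_{0.0025}) = 0.8, so δ = z_{0.0025} + z_{0.20} = 2.807 + 0.842 = 3.649.
(For δ > 0 the lower-tail rejection region contributes negligibly to power, so the one-term inversion is standard.)
δ = d·√n ⇒ n = (δ/d)² = (3.649 / 1.07)² = 11.63.
Rounding up, n = 12.

n = 12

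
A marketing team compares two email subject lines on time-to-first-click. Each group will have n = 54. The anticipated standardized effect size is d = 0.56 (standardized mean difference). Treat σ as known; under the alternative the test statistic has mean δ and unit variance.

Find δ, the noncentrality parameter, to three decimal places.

δ ≈ 2.910

δ = d·√(n/2) = 0.56 × √(54/2) = 2.9098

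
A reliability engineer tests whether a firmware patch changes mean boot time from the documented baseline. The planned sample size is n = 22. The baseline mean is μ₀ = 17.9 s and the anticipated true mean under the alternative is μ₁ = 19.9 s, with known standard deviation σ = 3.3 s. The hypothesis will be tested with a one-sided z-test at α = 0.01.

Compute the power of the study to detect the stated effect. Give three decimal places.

Power ≈ 0.697

Standardized effect: d = |μ₁ − μ₀| / σ = |19.9 − 17.9| / 3.3 = 0.6061
Noncentrality parameter: δ = d·√n = 0.6061 × √22 = 2.8427
One-sided α = 0.01 → critical value z_{0.01} = 2.326.
Power = Φ(δ − 2.326) = Φ(0.516) = 0.6972.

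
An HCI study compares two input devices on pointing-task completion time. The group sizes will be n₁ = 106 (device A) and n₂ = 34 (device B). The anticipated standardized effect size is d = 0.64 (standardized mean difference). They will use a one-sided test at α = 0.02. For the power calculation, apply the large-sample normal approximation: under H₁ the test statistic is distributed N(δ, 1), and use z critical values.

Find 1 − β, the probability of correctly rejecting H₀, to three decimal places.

Power ≈ 0.884

Noncentrality parameter: δ = d / √(1/n₁ + 1/n₂) = 0.64 / √(1/106 + 1/34) = 3.2472
Critical value for a one-sided test at α = 0.02: z_α = 2.054.
Power = P(Z > 2.054 − δ) = Φ(1.193) = 0.8837.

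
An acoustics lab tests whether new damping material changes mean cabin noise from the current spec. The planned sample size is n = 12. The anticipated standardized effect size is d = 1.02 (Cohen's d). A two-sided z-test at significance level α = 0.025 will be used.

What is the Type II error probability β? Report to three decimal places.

Noncentrality parameter: δ = d·√n = 1.02 × √12 = 3.5334
Critical value for a two-sided test at α = 0.025: z_{α/2} = 2.241.
Power = Φ(δ − 2.241) + Φ(−δ − 2.241) = Φ(1.292) + Φ(-5.775) = 0.9018 + 0.0000 = 0.9018.
Type II error: β = 1 − power = 1 − 0.9018 = 0.0982.

β ≈ 0.098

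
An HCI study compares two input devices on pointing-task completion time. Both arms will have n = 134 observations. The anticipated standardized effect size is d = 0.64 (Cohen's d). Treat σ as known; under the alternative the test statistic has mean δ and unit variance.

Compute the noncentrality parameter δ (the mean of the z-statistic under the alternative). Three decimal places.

δ = d·√(n/2) = 0.64 × √(134/2) = 5.2386

δ ≈ 5.239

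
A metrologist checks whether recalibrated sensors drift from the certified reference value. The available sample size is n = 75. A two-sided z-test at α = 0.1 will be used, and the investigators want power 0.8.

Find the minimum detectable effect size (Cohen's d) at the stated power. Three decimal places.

Need Φ(δ − 1.645) = 0.8, so δ = 1.645 + 0.842 = 2.486.
(The second rejection-region term Φ(−δ − z_{α/2}) is negligible and dropped.)
δ = d·√n ⇒ d = δ/√n = 2.486/√75 = 0.2871.

d ≈ 0.287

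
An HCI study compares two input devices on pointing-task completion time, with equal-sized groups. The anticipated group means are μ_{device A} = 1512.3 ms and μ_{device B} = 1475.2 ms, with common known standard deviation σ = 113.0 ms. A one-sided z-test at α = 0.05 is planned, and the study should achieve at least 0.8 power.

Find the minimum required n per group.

n = 115 per group

Standardized effect: d = |μ_{device A} − μ_{device B}| / σ = |1512.3 − 1475.2| / 113.0 = 0.3283
For power 0.8 need Φ(δ − z_{0.05}) = 0.8, so δ = z_{0.05} + z_{0.20} = 1.645 + 0.842 = 2.486.
δ = d·√(n/2) ⇒ n = 2(δ/d)² = 2 × (2.486 / 0.3283)² = 114.71.
Round up to the next whole unit.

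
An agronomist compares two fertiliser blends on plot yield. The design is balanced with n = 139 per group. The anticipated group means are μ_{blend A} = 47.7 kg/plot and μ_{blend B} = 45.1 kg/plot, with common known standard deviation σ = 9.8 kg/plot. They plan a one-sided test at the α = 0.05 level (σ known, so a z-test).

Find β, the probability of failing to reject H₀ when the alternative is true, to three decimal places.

β ≈ 0.285

Standardized effect: d = |μ_{blend A} − μ_{blend B}| / σ = |47.7 − 45.1| / 9.8 = 0.2653
Noncentrality parameter: δ = d·√(n/2) = 0.2653 × √(139/2) = 2.2118
One-sided α = 0.05 → critical value z_{0.05} = 1.645.
Power = Φ(δ − 1.645) = Φ(0.567) = 0.7146.
Type II error: β = 1 − power = 1 − 0.7146 = 0.2854.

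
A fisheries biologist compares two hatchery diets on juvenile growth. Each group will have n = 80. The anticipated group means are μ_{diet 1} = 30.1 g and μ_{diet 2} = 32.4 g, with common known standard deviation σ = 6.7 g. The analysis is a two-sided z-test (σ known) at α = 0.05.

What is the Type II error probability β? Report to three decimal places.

Standardized effect: d = |μ_{diet 1} − μ_{diet 2}| / σ = |30.1 − 32.4| / 6.7 = 0.3433
Noncentrality parameter: δ = d·√(n/2) = 0.3433 × √(80/2) = 2.1711
Critical value for a two-sided test at α = 0.05: z_{α/2} = 1.960.
Power = Φ(δ − 1.960) + Φ(−δ − 1.960) = Φ(0.211) + Φ(-4.131) = 0.5836 + 0.0000 = 0.5836.
Type II error: β = 1 − power = 1 − 0.5836 = 0.4164.

β ≈ 0.416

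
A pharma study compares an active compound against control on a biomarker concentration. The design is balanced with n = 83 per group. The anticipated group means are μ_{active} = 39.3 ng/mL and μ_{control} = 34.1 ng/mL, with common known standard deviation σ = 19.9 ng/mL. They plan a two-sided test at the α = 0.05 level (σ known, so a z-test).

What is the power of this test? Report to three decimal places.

Standardized effect: d = |μ_{active} − μ_{control}| / σ = |39.3 − 34.1| / 19.9 = 0.2613
Noncentrality parameter: δ = d·√(n/2) = 0.2613 × √(83/2) = 1.6833
Critical value for a two-sided test at α = 0.05: z_{α/2} = 1.960.
Power = Φ(δ − 1.960) + Φ(−δ − 1.960) = Φ(-0.277) + Φ(-3.643) = 0.3910 + 0.0001 = 0.3912.

Power ≈ 0.391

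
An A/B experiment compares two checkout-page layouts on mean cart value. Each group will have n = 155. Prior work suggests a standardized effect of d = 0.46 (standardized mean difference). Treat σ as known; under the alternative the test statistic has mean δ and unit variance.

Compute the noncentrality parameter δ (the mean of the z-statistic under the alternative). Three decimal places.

δ ≈ 4.050

The noncentrality parameter scales effect size by the design's sample-size factor: δ = d·√(n/2) = 0.46 × √(155/2) = 4.0496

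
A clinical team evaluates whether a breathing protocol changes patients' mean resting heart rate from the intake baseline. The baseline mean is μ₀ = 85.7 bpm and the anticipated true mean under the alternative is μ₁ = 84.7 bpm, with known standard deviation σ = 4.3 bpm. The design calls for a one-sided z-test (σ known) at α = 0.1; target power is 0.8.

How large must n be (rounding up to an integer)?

Standardized effect: d = |μ₁ − μ₀| / σ = |84.7 − 85.7| / 4.3 = 0.2326
Set Φ(δ − 1.282) = 0.8; then δ − 1.282 = Φ⁻¹(0.8) = 0.842, giving δ = 2.123.
δ = d·√n ⇒ n = (δ/d)² = (2.123 / 0.2326)² = 83.35.
Round up to the next whole unit.

n = 84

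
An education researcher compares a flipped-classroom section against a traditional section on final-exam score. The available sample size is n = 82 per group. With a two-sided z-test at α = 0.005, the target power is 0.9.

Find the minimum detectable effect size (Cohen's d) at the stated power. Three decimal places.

d ≈ 0.639

Required noncentrality: δ = z_{0.0025} + z_{0.10} = 2.807 + 1.282 = 4.089.
(The second rejection-region term Φ(−δ − z_{α/2}) is negligible and dropped.)
δ = d·√(n/2) ⇒ d = δ/√(n/2) = 4.089/√(82/2) = 0.6385.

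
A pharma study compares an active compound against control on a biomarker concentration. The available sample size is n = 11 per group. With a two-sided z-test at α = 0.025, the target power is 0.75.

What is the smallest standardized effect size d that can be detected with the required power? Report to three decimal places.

Need Φ(δ − 2.241) = 0.75, so δ = 2.241 + 0.674 = 2.916.
(Lower-tail contribution to power is negligible for δ > 0.)
δ = d·√(n/2) ⇒ d = δ/√(n/2) = 2.916/√(11/2) = 1.2433.

d ≈ 1.243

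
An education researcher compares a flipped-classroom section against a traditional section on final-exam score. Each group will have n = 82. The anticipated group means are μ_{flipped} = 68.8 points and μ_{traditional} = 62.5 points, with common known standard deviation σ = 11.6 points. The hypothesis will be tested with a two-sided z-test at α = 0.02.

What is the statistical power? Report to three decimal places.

Power ≈ 0.875

Standardized effect: d = |μ_{flipped} − μ_{traditional}| / σ = |68.8 − 62.5| / 11.6 = 0.5431
Noncentrality parameter: δ = d·√(n/2) = 0.5431 × √(82/2) = 3.4776
Critical value for a two-sided test at α = 0.02: z_{α/2} = 2.326.
Power = Φ(δ − 2.326) + Φ(−δ − 2.326) = Φ(1.151) + Φ(-5.804) = 0.8752 + 0.0000 = 0.8752.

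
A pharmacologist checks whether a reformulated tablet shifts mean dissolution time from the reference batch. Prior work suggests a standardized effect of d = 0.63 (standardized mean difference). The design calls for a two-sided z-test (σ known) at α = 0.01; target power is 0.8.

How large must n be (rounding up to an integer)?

Set Φ(δ − 2.576) = 0.8; then δ − 2.576 = Φ⁻¹(0.8) = 0.842, giving δ = 3.417.
(The Φ(−δ − z_{α/2}) term is vanishingly small for δ > 0 and is dropped in the standard sample-size formula.)
δ = d·√n ⇒ n = (δ/d)² = (3.417 / 0.63)² = 29.43.
Round up to the next whole unit.

n = 30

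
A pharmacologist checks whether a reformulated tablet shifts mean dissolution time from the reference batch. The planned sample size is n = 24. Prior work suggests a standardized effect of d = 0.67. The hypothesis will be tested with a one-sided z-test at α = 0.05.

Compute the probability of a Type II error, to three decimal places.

β ≈ 0.051

Noncentrality parameter: δ = d·√n = 0.67 × √24 = 3.2823
One-sided α = 0.05 → critical value z_{0.05} = 1.645.
Power = Φ(δ − 1.645) = Φ(1.637) = 0.9492.
Type II error: β = 1 − power = 1 − 0.9492 = 0.0508.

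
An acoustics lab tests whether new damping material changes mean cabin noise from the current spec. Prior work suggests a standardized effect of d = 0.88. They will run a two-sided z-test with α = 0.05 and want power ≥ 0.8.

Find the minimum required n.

n = 11

For power 0.8 need Φ(δ − z_{0.025}) = 0.8, so δ = z_{0.025} + z_{0.20} = 1.960 + 0.842 = 2.802.
(For δ > 0 the lower-tail rejection region contributes negligibly to power, so the one-term inversion is standard.)
δ = d·√n ⇒ n = (δ/d)² = (2.802 / 0.88)² = 10.14.
Round up to the next whole unit.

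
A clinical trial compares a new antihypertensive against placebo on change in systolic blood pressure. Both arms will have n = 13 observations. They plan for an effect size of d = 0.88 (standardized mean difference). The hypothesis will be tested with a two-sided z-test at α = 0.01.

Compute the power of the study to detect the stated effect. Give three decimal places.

Noncentrality parameter: δ = d·√(n/2) = 0.88 × √(13/2) = 2.2436
Two-sided α = 0.01 → critical value z_{0.005} = 2.576.
Power = Φ(δ − 2.576) + Φ(−δ − 2.576) = Φ(-0.332) + Φ(-4.819) = 0.3698 + 0.0000 = 0.3698.

Power ≈ 0.370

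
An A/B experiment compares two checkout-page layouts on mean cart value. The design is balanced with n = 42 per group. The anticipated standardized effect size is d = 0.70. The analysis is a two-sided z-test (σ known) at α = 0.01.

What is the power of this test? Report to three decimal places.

Noncentrality parameter: δ = d·√(n/2) = 0.70 × √(42/2) = 3.2078
Two-sided α = 0.01 → critical value z_{0.005} = 2.576.
Power = Φ(δ − 2.576) + Φ(−δ − 2.576) = Φ(0.632) + Φ(-5.784) = 0.7363 + 0.0000 = 0.7363.

Power ≈ 0.736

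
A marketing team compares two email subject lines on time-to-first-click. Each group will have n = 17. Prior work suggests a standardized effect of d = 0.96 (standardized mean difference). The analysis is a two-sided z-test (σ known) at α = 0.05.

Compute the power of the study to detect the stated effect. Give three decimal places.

Power ≈ 0.799

Noncentrality parameter: δ = d·√(n/2) = 0.96 × √(17/2) = 2.7989
Critical value for a two-sided test at α = 0.05: z_{α/2} = 1.960.
Power = Φ(δ − 1.960) + Φ(−δ − 1.960) = Φ(0.839) + Φ(-4.759) = 0.7992 + 0.0000 = 0.7992.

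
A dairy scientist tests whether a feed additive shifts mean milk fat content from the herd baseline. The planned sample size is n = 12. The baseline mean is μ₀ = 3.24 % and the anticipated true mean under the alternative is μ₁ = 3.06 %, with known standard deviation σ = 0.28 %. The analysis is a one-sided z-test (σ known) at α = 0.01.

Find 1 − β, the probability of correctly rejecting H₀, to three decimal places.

Power ≈ 0.460

Standardized effect: d = |μ₁ − μ₀| / σ = |3.06 − 3.24| / 0.28 = 0.6429
Noncentrality parameter: λ = d·√n = 0.6429 × √12 = 2.2269
Critical value for a one-sided test at α = 0.01: z_α = 2.326.
Power = P(Z > 2.326 − λ) = Φ(-0.099) = 0.4604.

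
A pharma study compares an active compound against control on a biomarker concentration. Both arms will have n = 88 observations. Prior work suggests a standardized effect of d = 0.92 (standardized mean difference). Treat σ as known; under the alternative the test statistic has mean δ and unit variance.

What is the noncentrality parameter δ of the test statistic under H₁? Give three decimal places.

δ ≈ 6.103

The noncentrality parameter scales effect size by the design's sample-size factor: δ = d·√(n/2) = 0.92 × √(88/2) = 6.1026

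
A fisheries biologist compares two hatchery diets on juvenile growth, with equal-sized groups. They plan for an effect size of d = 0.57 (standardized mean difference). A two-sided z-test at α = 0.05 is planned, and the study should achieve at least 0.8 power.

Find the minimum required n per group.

n = 49 per group

For power 0.8 need Φ(δ − z_{0.025}) = 0.8, so δ = z_{0.025} + z_{0.20} = 1.960 + 0.842 = 2.802.
(Ignoring the negligible lower-tail rejection probability gives the usual closed-form inversion.)
δ = d·√(n/2) ⇒ n = 2(δ/d)² = 2 × (2.802 / 0.57)² = 48.32.
Round up to the next whole unit.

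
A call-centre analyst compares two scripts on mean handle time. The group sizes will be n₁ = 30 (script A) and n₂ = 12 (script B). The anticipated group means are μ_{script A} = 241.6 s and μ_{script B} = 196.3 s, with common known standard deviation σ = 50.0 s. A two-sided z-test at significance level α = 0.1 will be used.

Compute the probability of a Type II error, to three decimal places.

Standardized effect: d = |μ_{script A} − μ_{script B}| / σ = |241.6 − 196.3| / 50.0 = 0.9060
Noncentrality parameter: δ = d / √(1/n₁ + 1/n₂) = 0.9060 / √(1/30 + 1/12) = 2.6525
Two-sided α = 0.1 → critical value z_{0.05} = 1.645.
Power = Φ(δ − 1.645) + Φ(−δ − 1.645) = Φ(1.008) + Φ(-4.297) = 0.8432 + 0.0000 = 0.8432.
Type II error: β = 1 − power = 1 − 0.8432 = 0.1568.

β ≈ 0.157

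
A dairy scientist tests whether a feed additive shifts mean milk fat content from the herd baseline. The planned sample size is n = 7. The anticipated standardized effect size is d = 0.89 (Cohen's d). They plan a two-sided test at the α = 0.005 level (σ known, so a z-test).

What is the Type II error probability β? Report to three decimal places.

β ≈ 0.674

Noncentrality parameter: λ = d·√n = 0.89 × √7 = 2.3547
Critical value for a two-sided test at α = 0.005: z_{α/2} = 2.807.
Power = Φ(λ − 2.807) + Φ(−λ − 2.807) = Φ(-0.452) + Φ(-5.162) = 0.3255 + 0.0000 = 0.3255.
Type II error: β = 1 − power = 1 − 0.3255 = 0.6745.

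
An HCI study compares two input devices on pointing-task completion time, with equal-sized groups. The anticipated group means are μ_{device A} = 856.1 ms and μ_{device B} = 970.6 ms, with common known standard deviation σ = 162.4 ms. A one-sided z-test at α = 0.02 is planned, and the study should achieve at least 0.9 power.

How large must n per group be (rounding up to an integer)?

n = 45 per group

Standardized effect: d = |μ_{device A} − μ_{device B}| / σ = |856.1 − 970.6| / 162.4 = 0.7050
For power 0.9 need Φ(δ − z_{0.02}) = 0.9, so δ = z_{0.02} + z_{0.10} = 2.054 + 1.282 = 3.335.
δ = d·√(n/2) ⇒ n = 2(δ/d)² = 2 × (3.335 / 0.7050)² = 44.76.
Rounding up, n = 45 per group.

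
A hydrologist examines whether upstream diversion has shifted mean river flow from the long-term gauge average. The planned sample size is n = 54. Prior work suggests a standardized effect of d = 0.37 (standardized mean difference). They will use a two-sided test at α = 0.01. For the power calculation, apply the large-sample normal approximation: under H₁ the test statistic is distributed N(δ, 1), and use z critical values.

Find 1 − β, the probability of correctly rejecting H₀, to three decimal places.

Power ≈ 0.557

Noncentrality parameter: λ = d·√n = 0.37 × √54 = 2.7189
Two-sided α = 0.01 → critical value z_{0.005} = 2.576.
Power = Φ(λ − 2.576) + Φ(−λ − 2.576) = Φ(0.143) + Φ(-5.295) = 0.5569 + 0.0000 = 0.5569.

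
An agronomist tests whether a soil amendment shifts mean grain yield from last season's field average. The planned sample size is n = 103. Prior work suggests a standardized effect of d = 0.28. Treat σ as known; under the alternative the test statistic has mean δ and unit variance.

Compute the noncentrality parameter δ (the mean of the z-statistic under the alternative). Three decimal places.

δ ≈ 2.842

The noncentrality parameter scales effect size by the design's sample-size factor: δ = d·√n = 0.28 × √103 = 2.8417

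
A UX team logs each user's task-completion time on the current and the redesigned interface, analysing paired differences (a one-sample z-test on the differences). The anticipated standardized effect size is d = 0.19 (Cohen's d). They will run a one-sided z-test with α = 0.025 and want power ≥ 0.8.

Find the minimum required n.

n = 218

For power 0.8 need Φ(δ − z_{0.025}) = 0.8, so δ = z_{0.025} + z_{0.20} = 1.960 + 0.842 = 2.802.
δ = d·√n ⇒ n = (δ/d)² = (2.802 / 0.19)² = 217.42.
Rounding up, n = 218.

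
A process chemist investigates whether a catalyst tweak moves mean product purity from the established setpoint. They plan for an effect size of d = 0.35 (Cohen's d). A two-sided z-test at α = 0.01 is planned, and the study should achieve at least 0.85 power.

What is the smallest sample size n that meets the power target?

For power 0.85 need Φ(δ − z_{0.005}) = 0.85, so δ = z_{0.005} + z_{0.15} = 2.576 + 1.036 = 3.612.
(Ignoring the negligible lower-tail rejection probability gives the usual closed-form inversion.)
δ = d·√n ⇒ n = (δ/d)² = (3.612 / 0.35)² = 106.52.
Rounding up, n = 107.

n = 107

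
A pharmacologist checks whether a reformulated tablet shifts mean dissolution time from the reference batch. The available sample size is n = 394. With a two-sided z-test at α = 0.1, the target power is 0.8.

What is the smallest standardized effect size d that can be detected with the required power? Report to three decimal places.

d ≈ 0.125

Required noncentrality: δ = z_{0.05} + z_{0.20} = 1.645 + 0.842 = 2.486.
(Lower-tail contribution to power is negligible for δ > 0.)
δ = d·√n ⇒ d = δ/√n = 2.486/√394 = 0.1253.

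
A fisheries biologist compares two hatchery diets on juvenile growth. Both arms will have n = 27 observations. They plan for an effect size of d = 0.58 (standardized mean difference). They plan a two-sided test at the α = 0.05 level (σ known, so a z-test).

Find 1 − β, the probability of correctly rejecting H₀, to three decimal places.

Noncentrality parameter: δ = d·√(n/2) = 0.58 × √(27/2) = 2.1311
Critical value for a two-sided test at α = 0.05: z_{α/2} = 1.960.
Power = Φ(δ − 1.960) + Φ(−δ − 1.960) = Φ(0.171) + Φ(-4.091) = 0.5679 + 0.0000 = 0.5679.

Power ≈ 0.568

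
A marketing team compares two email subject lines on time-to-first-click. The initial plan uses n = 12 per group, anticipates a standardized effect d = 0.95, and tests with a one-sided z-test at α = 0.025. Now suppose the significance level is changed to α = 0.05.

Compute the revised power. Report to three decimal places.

δ = d·√(n/2) = 0.95 × √(12/2) = 2.3270 (unchanged). New critical value: z_{0.05} = 1.645.
Revised power = P(Z > 1.645 − δ) = Φ(0.682) = 0.7524.

Power ≈ 0.752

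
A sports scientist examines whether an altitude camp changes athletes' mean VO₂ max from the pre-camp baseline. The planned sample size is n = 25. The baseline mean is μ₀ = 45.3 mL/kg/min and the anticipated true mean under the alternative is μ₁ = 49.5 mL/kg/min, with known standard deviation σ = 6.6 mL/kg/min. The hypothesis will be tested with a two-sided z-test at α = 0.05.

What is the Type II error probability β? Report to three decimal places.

Standardized effect: d = |μ₁ − μ₀| / σ = |49.5 − 45.3| / 6.6 = 0.6364
Noncentrality parameter: δ = d·√n = 0.6364 × √25 = 3.1818
Two-sided α = 0.05 → critical value z_{0.025} = 1.960.
Power = Φ(δ − 1.960) + Φ(−δ − 1.960) = Φ(1.222) + Φ(-5.142) = 0.8891 + 0.0000 = 0.8891.
Type II error: β = 1 − power = 1 − 0.8891 = 0.1109.

β ≈ 0.111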